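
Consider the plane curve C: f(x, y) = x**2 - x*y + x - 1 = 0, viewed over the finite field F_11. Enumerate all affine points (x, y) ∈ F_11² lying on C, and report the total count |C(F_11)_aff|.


Affine F_11-points: {(1, 1), (2, 8), (3, 0), (4, 2), (5, 8), (6, 5), (7, 0), (8, 2), (9, 5), (10, 1)}; count = 10.

For each of the 121 pairs (x, y) ∈ F_11², evaluate f(x, y) mod 11. Record the zeros.
  x = 0: [0↦10, 1↦10, 2↦10, 3↦10, 4↦10, 5↦10, 6↦10, 7↦10, 8↦10, 9↦10, 10↦10]  zeros at y ∈ ∅
  x = 1: [0↦1, 1↦0, 2↦10, 3↦9, 4↦8, 5↦7, 6↦6, 7↦5, 8↦4, 9↦3, 10↦2]  zeros at y ∈ {1}
  x = 2: [0↦5, 1↦3, 2↦1, 3↦10, 4↦8, 5↦6, 6↦4, 7↦2, 8↦0, 9↦9, 10↦7]  zeros at y ∈ {8}
  x = 3: [0↦0, 1↦8, 2↦5, 3↦2, 4↦10, 5↦7, 6↦4, 7↦1, 8↦9, 9↦6, 10↦3]  zeros at y ∈ {0}
  x = 4: [0↦8, 1↦4, 2↦0, 3↦7, 4↦3, 5↦10, 6↦6, 7↦2, 8↦9, 9↦5, 10↦1]  zeros at y ∈ {2}
  x = 5: [0↦7, 1↦2, 2↦8, 3↦3, 4↦9, 5↦4, 6↦10, 7↦5, 8↦0, 9↦6, 10↦1]  zeros at y ∈ {8}
  x = 6: [0↦8, 1↦2, 2↦7, 3↦1, 4↦6, 5↦0, 6↦5, 7↦10, 8↦4, 9↦9, 10↦3]  zeros at y ∈ {5}
  x = 7: [0↦0, 1↦4, 2↦8, 3↦1, 4↦5, 5↦9, 6↦2, 7↦6, 8↦10, 9↦3, 10↦7]  zeros at y ∈ {0}
  x = 8: [0↦5, 1↦8, 2↦0, 3↦3, 4↦6, 5↦9, 6↦1, 7↦4, 8↦7, 9↦10, 10↦2]  zeros at y ∈ {2}
  x = 9: [0↦1, 1↦3, 2↦5, 3↦7, 4↦9, 5↦0, 6↦2, 7↦4, 8↦6, 9↦8, 10↦10]  zeros at y ∈ {5}
  x = 10: [0↦10, 1↦0, 2↦1, 3↦2, 4↦3, 5↦4, 6↦5, 7↦6, 8↦7, 9↦8, 10↦9]  zeros at y ∈ {1}
Collecting zeros: affine points = {(1, 1), (2, 8), (3, 0), (4, 2), (5, 8), (6, 5), (7, 0), (8, 2), (9, 5), (10, 1)}.
Total count |C(F_11)_aff| = 10.


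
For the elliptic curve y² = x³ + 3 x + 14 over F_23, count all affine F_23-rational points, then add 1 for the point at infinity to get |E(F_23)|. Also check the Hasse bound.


Affine points = {(1, 8), (1, 15), (3, 2), (3, 21), (5, 4), (5, 19), (6, 8), (6, 15), (10, 3), (10, 20), (16, 8), (16, 15), (18, 9), (18, 14), (20, 1), (20, 22), (21, 0)}; affine count = 17; |E(F_23)| = 18.

Discriminant check: Δ ∝ 4a³ + 27b² = 4·3³ + 27·14² = 4·27 + 27·196 ≡ 18 (mod 23). Nonzero ⇒ E is nonsingular.
For each x ∈ F_23, compute rhs = x³ + 3·x + 14 mod 23, then count y ∈ F_23 with y² ≡ rhs.
  x = 0: rhs = 14, matching y values: none (0 points).
  x = 1: rhs = 18, matching y values: 8, 15 (2 points).
  x = 2: rhs = 5, matching y values: none (0 points).
  x = 3: rhs = 4, matching y values: 2, 21 (2 points).
  x = 4: rhs = 21, matching y values: none (0 points).
  x = 5: rhs = 16, matching y values: 4, 19 (2 points).
  x = 6: rhs = 18, matching y values: 8, 15 (2 points).
  x = 7: rhs = 10, matching y values: none (0 points).
  x = 8: rhs = 21, matching y values: none (0 points).
  x = 9: rhs = 11, matching y values: none (0 points).
  x = 10: rhs = 9, matching y values: 3, 20 (2 points).
  x = 11: rhs = 21, matching y values: none (0 points).
  x = 12: rhs = 7, matching y values: none (0 points).
  x = 13: rhs = 19, matching y values: none (0 points).
  x = 14: rhs = 17, matching y values: none (0 points).
  x = 15: rhs = 7, matching y values: none (0 points).
  x = 16: rhs = 18, matching y values: 8, 15 (2 points).
  x = 17: rhs = 10, matching y values: none (0 points).
  x = 18: rhs = 12, matching y values: 9, 14 (2 points).
  x = 19: rhs = 7, matching y values: none (0 points).
  x = 20: rhs = 1, matching y values: 1, 22 (2 points).
  x = 21: rhs = 0, matching y values: 0 (1 points).
  x = 22: rhs = 10, matching y values: none (0 points).
Total affine count: 17.
Full point count |E(F_23)| = 17 + 1 = 18.
Hasse bound: |18 − (23+1)| = |-6| = 6 ≤ 2√23 ≈ 9.5917 ✓.


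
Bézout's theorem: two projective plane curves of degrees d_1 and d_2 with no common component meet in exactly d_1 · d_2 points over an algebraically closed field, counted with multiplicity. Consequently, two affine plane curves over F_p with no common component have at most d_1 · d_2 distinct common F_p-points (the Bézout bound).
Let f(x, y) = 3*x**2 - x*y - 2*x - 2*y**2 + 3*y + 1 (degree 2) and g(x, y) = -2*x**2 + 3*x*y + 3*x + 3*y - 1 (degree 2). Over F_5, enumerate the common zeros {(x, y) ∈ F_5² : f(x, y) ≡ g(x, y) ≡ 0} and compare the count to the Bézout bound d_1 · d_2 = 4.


Common zeros: ∅; count = 0; Bézout bound = 4.

deg(f) = 2, deg(g) = 2, so Bézout bound = 4.
Scan x ∈ F_5. For each x, list the y ∈ F_5 with f(x, y) ≡ 0 and those with g(x, y) ≡ 0 (mod 5); the common zeros in that column are the intersection.
  x = 0: f ≡ 0 at y ∈ ∅; g ≡ 0 at y ∈ {2}; common: ∅.
  x = 1: f ≡ 0 at y ∈ {3}; g ≡ 0 at y ∈ {0}; common: ∅.
  x = 2: f ≡ 0 at y ∈ ∅; g ≡ 0 at y ∈ {2}; common: ∅.
  x = 3: f ≡ 0 at y ∈ {1, 4}; g ≡ 0 at y ∈ {0}; common: ∅.
  x = 4: f ≡ 0 at y ∈ {3, 4}; g ≡ 0 at y ∈ ∅; common: ∅.
Collecting: common zeros = ∅, so the count is 0.
Comparison with the Bézout bound: 0 ≤ 4 = deg(f)·deg(g), as expected for curves with no common component (the affine F_5-count falls short of the bound because intersections may lie at infinity, over extension fields, or carry multiplicity).


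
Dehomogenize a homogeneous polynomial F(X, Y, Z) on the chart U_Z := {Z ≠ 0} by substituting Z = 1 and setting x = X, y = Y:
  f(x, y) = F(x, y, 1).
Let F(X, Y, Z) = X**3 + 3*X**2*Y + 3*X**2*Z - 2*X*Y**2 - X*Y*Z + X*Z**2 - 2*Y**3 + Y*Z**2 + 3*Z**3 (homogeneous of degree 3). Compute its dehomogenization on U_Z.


f(x, y) = x**3 + 3*x**2*y + 3*x**2 - 2*x*y**2 - x*y + x - 2*y**3 + y + 3

On U_Z we set Z = 1. Each monomial c·X^i·Y^j·Z^k in F becomes c·x^i·y^j·1^k = c·x^i·y^j.
Substituting Z = 1: F(X, Y, 1) = x**3 + 3*x**2*y + 3*x**2 - 2*x*y**2 - x*y + x - 2*y**3 + y + 3.
Note: deg(f) ≤ deg(F) = 3; strict inequality happens when F is divisible by Z (lost terms).


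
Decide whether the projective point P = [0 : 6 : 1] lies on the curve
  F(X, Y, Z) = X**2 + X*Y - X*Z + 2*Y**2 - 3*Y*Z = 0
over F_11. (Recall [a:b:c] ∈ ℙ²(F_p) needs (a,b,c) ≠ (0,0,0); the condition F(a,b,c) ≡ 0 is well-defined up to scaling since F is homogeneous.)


F(0,6,1) ≡ 10 (mod 11); P is NOT on the curve.

Evaluate F(0, 6, 1) term-by-term (mod 11).
  X**2 ↦ 1·0·1·1 = 0
  X*Y ↦ 1·0·6·1 = 0
  -X*Z ↦ -1·0·1·1 = 0
  2*Y**2 ↦ 2·1·36·1 = 72
  -3*Y*Z ↦ -3·1·6·1 = -18
Sum: F(0, 6, 1) = (0) + (0) + (0) + (72) + (-18) = 54.
Reducing mod 11: 54 ≡ 10 (mod 11).
Since F(a, b, c) ≡ 10 ≠ 0 (mod 11), P does NOT lie on the curve.


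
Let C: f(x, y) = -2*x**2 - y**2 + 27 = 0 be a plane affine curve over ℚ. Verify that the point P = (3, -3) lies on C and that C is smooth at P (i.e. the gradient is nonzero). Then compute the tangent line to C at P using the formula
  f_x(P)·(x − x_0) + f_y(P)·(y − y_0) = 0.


Tangent line at P: -12*x + 6*y + 54 = 0.

Step 1: f(3, -3) = 0, so P lies on C.
Step 2: partial derivatives
  f_x(x, y) = -4*x, f_y(x, y) = -2*y.
  f_x(P) = -12, f_y(P) = 6 (gradient nonzero, so P is smooth).
Step 3: tangent line at P: -12·(x − 3) + 6·(y − -3) = 0.
Expanding: -12*x + 6*y + 54 = 0.


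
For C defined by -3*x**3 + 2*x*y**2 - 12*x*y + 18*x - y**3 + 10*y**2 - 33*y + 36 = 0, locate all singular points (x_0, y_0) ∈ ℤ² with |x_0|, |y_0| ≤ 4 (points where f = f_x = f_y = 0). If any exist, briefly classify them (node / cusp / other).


Singular points: {(0, 3)}; classification: cusp.

Compute partial derivatives:
  f_x = -9*x**2 + 2*y**2 - 12*y + 18.
  f_y = 4*x*y - 12*x - 3*y**2 + 20*y - 33.
Scan x_0 ∈ {−4, ..., 4}. For each x_0, f_y(x_0, y) is a polynomial in y; find its integer roots y ∈ {−4, ..., 4}, then test f_x and f at those candidates.
  x = -4: f_y(-4, y) = -3*y**2 + 4*y + 15; vanishes at y ∈ {3}. (-4, 3): f_x = -144 ≠ 0.
  x = -3: f_y(-3, y) = -3*y**2 + 8*y + 3; vanishes at y ∈ {3}. (-3, 3): f_x = -81 ≠ 0.
  x = -2: f_y(-2, y) = -3*y**2 + 12*y - 9; vanishes at y ∈ {1, 3}. (-2, 1): f_x = -28 ≠ 0; (-2, 3): f_x = -36 ≠ 0.
  x = -1: f_y(-1, y) = -3*y**2 + 16*y - 21; vanishes at y ∈ {3}. (-1, 3): f_x = -9 ≠ 0.
  x = 0: f_y(0, y) = -3*y**2 + 20*y - 33; vanishes at y ∈ {3}. (0, 3): f_x = 0, f = 0 — SINGULAR.
  x = 1: f_y(1, y) = -3*y**2 + 24*y - 45; vanishes at y ∈ {3}. (1, 3): f_x = -9 ≠ 0.
  x = 2: f_y(2, y) = -3*y**2 + 28*y - 57; vanishes at y ∈ {3}. (2, 3): f_x = -36 ≠ 0.
  x = 3: f_y(3, y) = -3*y**2 + 32*y - 69; vanishes at y ∈ {3}. (3, 3): f_x = -81 ≠ 0.
  x = 4: f_y(4, y) = -3*y**2 + 36*y - 81; vanishes at y ∈ {3}. (4, 3): f_x = -144 ≠ 0.
Only singular point on the grid: (0, 3).
Classify: substitute x = 0 + u, y = 3 + v and expand: f = -3*u**3 + 2*u*v**2 - v**3 + v**2.
No constant or linear terms (consistent with a singular point). Quadratic part: v**2. Cubic part: -3*u**3 + 2*u*v**2 - v**3.
The quadratic part v**2 is a perfect square, so there is a single (double) tangent line v = 0, i.e. y = 3. Restricting the cubic part to that line (v = 0) leaves -3*u**3 ≠ 0, so f is not divisible by v and the branch is v² ≈ 3*u**3 to lowest order — this is a cusp.
Classification: cusp.


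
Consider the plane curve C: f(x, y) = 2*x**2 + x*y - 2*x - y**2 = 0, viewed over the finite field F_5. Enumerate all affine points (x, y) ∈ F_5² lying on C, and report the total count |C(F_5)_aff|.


Affine F_5-points: {(0, 0), (1, 0), (1, 1), (2, 1)}; count = 4.

For each of the 25 pairs (x, y) ∈ F_5², evaluate f(x, y) mod 5. Record the zeros.
  x = 0: [0↦0, 1↦4, 2↦1, 3↦1, 4↦4]  zeros at y ∈ {0}
  x = 1: [0↦0, 1↦0, 2↦3, 3↦4, 4↦3]  zeros at y ∈ {0, 1}
  x = 2: [0↦4, 1↦0, 2↦4, 3↦1, 4↦1]  zeros at y ∈ {1}
  x = 3: [0↦2, 1↦4, 2↦4, 3↦2, 4↦3]  zeros at y ∈ ∅
  x = 4: [0↦4, 1↦2, 2↦3, 3↦2, 4↦4]  zeros at y ∈ ∅
Collecting zeros: affine points = {(0, 0), (1, 0), (1, 1), (2, 1)}.
Total count |C(F_5)_aff| = 4.


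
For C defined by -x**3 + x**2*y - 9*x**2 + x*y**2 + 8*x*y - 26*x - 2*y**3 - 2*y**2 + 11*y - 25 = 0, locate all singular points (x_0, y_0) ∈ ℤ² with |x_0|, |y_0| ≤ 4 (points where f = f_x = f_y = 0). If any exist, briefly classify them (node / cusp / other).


Singular points: {(-3, -1)}; classification: node.

Compute partial derivatives:
  f_x = -3*x**2 + 2*x*y - 18*x + y**2 + 8*y - 26.
  f_y = x**2 + 2*x*y + 8*x - 6*y**2 - 4*y + 11.
Scan x_0 ∈ {−4, ..., 4}. For each x_0, f_y(x_0, y) is a polynomial in y; find its integer roots y ∈ {−4, ..., 4}, then test f_x and f at those candidates.
  x = -4: f_y(-4, y) = -6*y**2 - 12*y - 5; no integer root y with |y| ≤ 4.
  x = -3: f_y(-3, y) = -6*y**2 - 10*y - 4; vanishes at y ∈ {-1}. (-3, -1): f_x = 0, f = 0 — SINGULAR.
  x = -2: f_y(-2, y) = -6*y**2 - 8*y - 1; no integer root y with |y| ≤ 4.
  x = -1: f_y(-1, y) = -6*y**2 - 6*y + 4; no integer root y with |y| ≤ 4.
  x = 0: f_y(0, y) = -6*y**2 - 4*y + 11; no integer root y with |y| ≤ 4.
  x = 1: f_y(1, y) = -6*y**2 - 2*y + 20; vanishes at y ∈ {-2}. (1, -2): f_x = -63 ≠ 0.
  x = 2: f_y(2, y) = 31 - 6*y**2; no integer root y with |y| ≤ 4.
  x = 3: f_y(3, y) = -6*y**2 + 2*y + 44; no integer root y with |y| ≤ 4.
  x = 4: f_y(4, y) = -6*y**2 + 4*y + 59; no integer root y with |y| ≤ 4.
Only singular point on the grid: (-3, -1).
Classify: substitute x = -3 + u, y = -1 + v and expand: f = -u**3 + u**2*v - u**2 + u*v**2 - 2*v**3 + v**2.
No constant or linear terms (consistent with a singular point). Quadratic part: -u**2 + v**2. Cubic part: -u**3 + u**2*v + u*v**2 - 2*v**3.
The quadratic part v**2 - u**2 = (v − u)(v + u) splits into two distinct linear factors, so there are two distinct tangent lines y − -1 = ±(x − -3) — this is a node (ordinary double point).
Classification: node.


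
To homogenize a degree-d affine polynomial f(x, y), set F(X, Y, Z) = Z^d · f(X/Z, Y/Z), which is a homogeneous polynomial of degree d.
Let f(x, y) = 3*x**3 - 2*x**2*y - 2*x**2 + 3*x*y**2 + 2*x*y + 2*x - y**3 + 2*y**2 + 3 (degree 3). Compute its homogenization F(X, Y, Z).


F(X, Y, Z) = 3*X**3 - 2*X**2*Y - 2*X**2*Z + 3*X*Y**2 + 2*X*Y*Z + 2*X*Z**2 - Y**3 + 2*Y**2*Z + 3*Z**3

deg(f) = 3.
Substitute x = X/Z, y = Y/Z into f, then multiply by Z^3.
  monomial 3·x^3·y^0 ↦ 3·X^3·Y^0·Z^0.
  monomial -2·x^2·y^1 ↦ -2·X^2·Y^1·Z^0.
  monomial -2·x^2·y^0 ↦ -2·X^2·Y^0·Z^1.
  monomial 3·x^1·y^2 ↦ 3·X^1·Y^2·Z^0.
  monomial 2·x^1·y^1 ↦ 2·X^1·Y^1·Z^1.
  monomial 2·x^1·y^0 ↦ 2·X^1·Y^0·Z^2.
  monomial -1·x^0·y^3 ↦ -1·X^0·Y^3·Z^0.
  monomial 2·x^0·y^2 ↦ 2·X^0·Y^2·Z^1.
  monomial 3·x^0·y^0 ↦ 3·X^0·Y^0·Z^3.
Collecting: F(X, Y, Z) = 3*X**3 - 2*X**2*Y - 2*X**2*Z + 3*X*Y**2 + 2*X*Y*Z + 2*X*Z**2 - Y**3 + 2*Y**2*Z + 3*Z**3.


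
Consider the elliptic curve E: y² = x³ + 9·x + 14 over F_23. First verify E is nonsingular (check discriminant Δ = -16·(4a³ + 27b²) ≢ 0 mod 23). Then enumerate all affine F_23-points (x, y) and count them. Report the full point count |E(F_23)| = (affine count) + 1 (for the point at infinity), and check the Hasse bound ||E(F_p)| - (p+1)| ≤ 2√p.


Affine points = {(1, 1), (1, 22), (5, 0), (6, 10), (6, 13), (7, 11), (7, 12), (8, 0), (10, 0), (11, 8), (11, 15), (14, 3), (14, 20), (19, 11), (19, 12), (20, 11), (20, 12), (22, 2), (22, 21)}; affine count = 19; |E(F_23)| = 20.

Discriminant check: Δ ∝ 4a³ + 27b² = 4·9³ + 27·14² = 4·729 + 27·196 ≡ 20 (mod 23). Nonzero ⇒ E is nonsingular.
For each x ∈ F_23, compute rhs = x³ + 9·x + 14 mod 23, then count y ∈ F_23 with y² ≡ rhs.
  x = 0: rhs = 14, matching y values: none (0 points).
  x = 1: rhs = 1, matching y values: 1, 22 (2 points).
  x = 2: rhs = 17, matching y values: none (0 points).
  x = 3: rhs = 22, matching y values: none (0 points).
  x = 4: rhs = 22, matching y values: none (0 points).
  x = 5: rhs = 0, matching y values: 0 (1 points).
  x = 6: rhs = 8, matching y values: 10, 13 (2 points).
  x = 7: rhs = 6, matching y values: 11, 12 (2 points).
  x = 8: rhs = 0, matching y values: 0 (1 points).
  x = 9: rhs = 19, matching y values: none (0 points).
  x = 10: rhs = 0, matching y values: 0 (1 points).
  x = 11: rhs = 18, matching y values: 8, 15 (2 points).
  x = 12: rhs = 10, matching y values: none (0 points).
  x = 13: rhs = 5, matching y values: none (0 points).
  x = 14: rhs = 9, matching y values: 3, 20 (2 points).
  x = 15: rhs = 5, matching y values: none (0 points).
  x = 16: rhs = 22, matching y values: none (0 points).
  x = 17: rhs = 20, matching y values: none (0 points).
  x = 18: rhs = 5, matching y values: none (0 points).
  x = 19: rhs = 6, matching y values: 11, 12 (2 points).
  x = 20: rhs = 6, matching y values: 11, 12 (2 points).
  x = 21: rhs = 11, matching y values: none (0 points).
  x = 22: rhs = 4, matching y values: 2, 21 (2 points).
Total affine count: 19.
Full point count |E(F_23)| = 19 + 1 = 20.
Hasse bound: |20 − (23+1)| = |-4| = 4 ≤ 2√23 ≈ 9.5917 ✓.


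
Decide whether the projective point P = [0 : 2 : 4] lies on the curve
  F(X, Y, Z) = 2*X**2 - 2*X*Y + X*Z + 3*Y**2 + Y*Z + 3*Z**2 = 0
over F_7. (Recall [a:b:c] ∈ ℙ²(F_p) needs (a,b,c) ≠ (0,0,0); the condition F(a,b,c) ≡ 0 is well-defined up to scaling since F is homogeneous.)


F(0,2,4) ≡ 5 (mod 7); P is NOT on the curve.

Evaluate F(0, 2, 4) term-by-term (mod 7).
  2*X**2 ↦ 2·0·1·1 = 0
  -2*X*Y ↦ -2·0·2·1 = 0
  X*Z ↦ 1·0·1·4 = 0
  3*Y**2 ↦ 3·1·4·1 = 12
  Y*Z ↦ 1·1·2·4 = 8
  3*Z**2 ↦ 3·1·1·16 = 48
Sum: F(0, 2, 4) = (0) + (0) + (0) + (12) + (8) + (48) = 68.
Reducing mod 7: 68 ≡ 5 (mod 7).
Since F(a, b, c) ≡ 5 ≠ 0 (mod 7), P does NOT lie on the curve.


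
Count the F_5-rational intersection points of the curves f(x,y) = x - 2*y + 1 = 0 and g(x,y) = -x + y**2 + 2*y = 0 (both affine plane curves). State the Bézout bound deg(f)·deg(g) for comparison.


Common zeros: {(0, 3), (3, 2)}; count = 2; Bézout bound = 2.

deg(f) = 1, deg(g) = 2, so Bézout bound = 2.
Scan x ∈ F_5. For each x, list the y ∈ F_5 with f(x, y) ≡ 0 and those with g(x, y) ≡ 0 (mod 5); the common zeros in that column are the intersection.
  x = 0: f ≡ 0 at y ∈ {3}; g ≡ 0 at y ∈ {0, 3}; common: {3}.
  x = 1: f ≡ 0 at y ∈ {1}; g ≡ 0 at y ∈ ∅; common: ∅.
  x = 2: f ≡ 0 at y ∈ {4}; g ≡ 0 at y ∈ ∅; common: ∅.
  x = 3: f ≡ 0 at y ∈ {2}; g ≡ 0 at y ∈ {1, 2}; common: {2}.
  x = 4: f ≡ 0 at y ∈ {0}; g ≡ 0 at y ∈ {4}; common: ∅.
Collecting: common zeros = {(0, 3), (3, 2)}, so the count is 2.
Comparison with the Bézout bound: 2 ≤ 2 = deg(f)·deg(g), as expected for curves with no common component (the bound is attained).


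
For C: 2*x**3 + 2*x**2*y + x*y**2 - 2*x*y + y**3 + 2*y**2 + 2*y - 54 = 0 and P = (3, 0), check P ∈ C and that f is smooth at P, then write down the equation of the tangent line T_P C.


Tangent line at P: 54*x + 14*y - 162 = 0.

Step 1: f(3, 0) = 0, so P lies on C.
Step 2: partial derivatives
  f_x(x, y) = 6*x**2 + 4*x*y + y**2 - 2*y, f_y(x, y) = 2*x**2 + 2*x*y - 2*x + 3*y**2 + 4*y + 2.
  f_x(P) = 54, f_y(P) = 14 (gradient nonzero, so P is smooth).
Step 3: tangent line at P: 54·(x − 3) + 14·(y − 0) = 0.
Expanding: 54*x + 14*y - 162 = 0.


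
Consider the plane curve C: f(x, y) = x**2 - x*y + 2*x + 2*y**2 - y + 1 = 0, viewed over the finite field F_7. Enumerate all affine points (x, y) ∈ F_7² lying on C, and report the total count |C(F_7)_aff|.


Affine F_7-points: {(0, 2), (1, 4), (2, 6), (3, 1), (4, 3), (5, 5), (6, 0)}; count = 7.

For each of the 49 pairs (x, y) ∈ F_7², evaluate f(x, y) mod 7. Record the zeros.
  x = 0: [0↦1, 1↦2, 2↦0, 3↦2, 4↦1, 5↦4, 6↦4]  zeros at y ∈ {2}
  x = 1: [0↦4, 1↦4, 2↦1, 3↦2, 4↦0, 5↦2, 6↦1]  zeros at y ∈ {4}
  x = 2: [0↦2, 1↦1, 2↦4, 3↦4, 4↦1, 5↦2, 6↦0]  zeros at y ∈ {6}
  x = 3: [0↦2, 1↦0, 2↦2, 3↦1, 4↦4, 5↦4, 6↦1]  zeros at y ∈ {1}
  x = 4: [0↦4, 1↦1, 2↦2, 3↦0, 4↦2, 5↦1, 6↦4]  zeros at y ∈ {3}
  x = 5: [0↦1, 1↦4, 2↦4, 3↦1, 4↦2, 5↦0, 6↦2]  zeros at y ∈ {5}
  x = 6: [0↦0, 1↦2, 2↦1, 3↦4, 4↦4, 5↦1, 6↦2]  zeros at y ∈ {0}
Collecting zeros: affine points = {(0, 2), (1, 4), (2, 6), (3, 1), (4, 3), (5, 5), (6, 0)}.
Total count |C(F_7)_aff| = 7.


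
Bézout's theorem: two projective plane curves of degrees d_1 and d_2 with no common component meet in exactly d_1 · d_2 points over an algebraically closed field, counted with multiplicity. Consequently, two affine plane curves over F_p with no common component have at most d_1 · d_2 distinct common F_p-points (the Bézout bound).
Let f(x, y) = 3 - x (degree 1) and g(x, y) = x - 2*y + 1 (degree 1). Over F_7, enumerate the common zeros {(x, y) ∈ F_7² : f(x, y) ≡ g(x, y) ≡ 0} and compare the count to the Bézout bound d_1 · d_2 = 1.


Common zeros: {(3, 2)}; count = 1; Bézout bound = 1.

deg(f) = 1, deg(g) = 1, so Bézout bound = 1.
Scan x ∈ F_7. For each x, list the y ∈ F_7 with f(x, y) ≡ 0 and those with g(x, y) ≡ 0 (mod 7); the common zeros in that column are the intersection.
  x = 0: f ≡ 0 at y ∈ ∅; g ≡ 0 at y ∈ {4}; common: ∅.
  x = 1: f ≡ 0 at y ∈ ∅; g ≡ 0 at y ∈ {1}; common: ∅.
  x = 2: f ≡ 0 at y ∈ ∅; g ≡ 0 at y ∈ {5}; common: ∅.
  x = 3: f ≡ 0 at y ∈ {0, 1, 2, 3, 4, 5, 6}; g ≡ 0 at y ∈ {2}; common: {2}.
  x = 4: f ≡ 0 at y ∈ ∅; g ≡ 0 at y ∈ {6}; common: ∅.
  x = 5: f ≡ 0 at y ∈ ∅; g ≡ 0 at y ∈ {3}; common: ∅.
  x = 6: f ≡ 0 at y ∈ ∅; g ≡ 0 at y ∈ {0}; common: ∅.
Collecting: common zeros = {(3, 2)}, so the count is 1.
Comparison with the Bézout bound: 1 ≤ 1 = deg(f)·deg(g), as expected for curves with no common component (the bound is attained).


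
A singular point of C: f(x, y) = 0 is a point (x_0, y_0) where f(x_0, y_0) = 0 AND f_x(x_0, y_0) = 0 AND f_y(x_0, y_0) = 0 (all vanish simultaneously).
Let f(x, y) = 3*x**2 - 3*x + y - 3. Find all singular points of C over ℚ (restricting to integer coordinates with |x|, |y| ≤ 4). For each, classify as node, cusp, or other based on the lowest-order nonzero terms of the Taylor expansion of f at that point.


No singular points in the scanned grid; C is smooth there.

Compute partial derivatives:
  f_x = 6*x - 3.
  f_y = 1.
f_y = 1 is a nonzero constant, so f_y never vanishes: no point (x, y) can satisfy f = f_x = f_y = 0. In particular no (x, y) ∈ {−4, ..., 4}² is singular; the curve is smooth.


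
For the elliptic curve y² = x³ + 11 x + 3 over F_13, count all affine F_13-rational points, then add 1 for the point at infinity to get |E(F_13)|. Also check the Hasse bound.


Affine points = {(0, 4), (0, 9), (5, 1), (5, 12), (6, 5), (6, 8), (9, 5), (9, 8), (11, 5), (11, 8), (12, 2), (12, 11)}; affine count = 12; |E(F_13)| = 13.

Discriminant check: Δ ∝ 4a³ + 27b² = 4·11³ + 27·3² = 4·1331 + 27·9 ≡ 3 (mod 13). Nonzero ⇒ E is nonsingular.
For each x ∈ F_13, compute rhs = x³ + 11·x + 3 mod 13, then count y ∈ F_13 with y² ≡ rhs.
  x = 0: rhs = 3, matching y values: 4, 9 (2 points).
  x = 1: rhs = 2, matching y values: none (0 points).
  x = 2: rhs = 7, matching y values: none (0 points).
  x = 3: rhs = 11, matching y values: none (0 points).
  x = 4: rhs = 7, matching y values: none (0 points).
  x = 5: rhs = 1, matching y values: 1, 12 (2 points).
  x = 6: rhs = 12, matching y values: 5, 8 (2 points).
  x = 7: rhs = 7, matching y values: none (0 points).
  x = 8: rhs = 5, matching y values: none (0 points).
  x = 9: rhs = 12, matching y values: 5, 8 (2 points).
  x = 10: rhs = 8, matching y values: none (0 points).
  x = 11: rhs = 12, matching y values: 5, 8 (2 points).
  x = 12: rhs = 4, matching y values: 2, 11 (2 points).
Total affine count: 12.
Full point count |E(F_13)| = 12 + 1 = 13.
Hasse bound: |13 − (13+1)| = |-1| = 1 ≤ 2√13 ≈ 7.2111 ✓.


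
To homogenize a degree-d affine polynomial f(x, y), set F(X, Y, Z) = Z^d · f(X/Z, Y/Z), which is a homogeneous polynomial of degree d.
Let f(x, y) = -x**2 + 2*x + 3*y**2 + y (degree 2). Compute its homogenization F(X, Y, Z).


F(X, Y, Z) = -X**2 + 2*X*Z + 3*Y**2 + Y*Z

deg(f) = 2.
Substitute x = X/Z, y = Y/Z into f, then multiply by Z^2.
  monomial -1·x^2·y^0 ↦ -1·X^2·Y^0·Z^0.
  monomial 2·x^1·y^0 ↦ 2·X^1·Y^0·Z^1.
  monomial 3·x^0·y^2 ↦ 3·X^0·Y^2·Z^0.
  monomial 1·x^0·y^1 ↦ 1·X^0·Y^1·Z^1.
Collecting: F(X, Y, Z) = -X**2 + 2*X*Z + 3*Y**2 + Y*Z.


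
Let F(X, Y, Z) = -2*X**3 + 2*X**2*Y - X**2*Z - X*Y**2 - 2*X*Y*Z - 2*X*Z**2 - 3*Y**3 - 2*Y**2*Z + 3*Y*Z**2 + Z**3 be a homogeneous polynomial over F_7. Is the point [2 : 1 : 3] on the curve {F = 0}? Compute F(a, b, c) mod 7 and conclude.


F(2,1,3) ≡ 3 (mod 7); P is NOT on the curve.

Evaluate F(2, 1, 3) term-by-term (mod 7).
  -2*X**3 ↦ -2·8·1·1 = -16
  2*X**2*Y ↦ 2·4·1·1 = 8
  -X**2*Z ↦ -1·4·1·3 = -12
  -X*Y**2 ↦ -1·2·1·1 = -2
  -2*X*Y*Z ↦ -2·2·1·3 = -12
  -2*X*Z**2 ↦ -2·2·1·9 = -36
  -3*Y**3 ↦ -3·1·1·1 = -3
  -2*Y**2*Z ↦ -2·1·1·3 = -6
  3*Y*Z**2 ↦ 3·1·1·9 = 27
  Z**3 ↦ 1·1·1·27 = 27
Sum: F(2, 1, 3) = (-16) + (8) + (-12) + (-2) + (-12) + (-36) + (-3) + (-6) + (27) + (27) = -25.
Reducing mod 7: -25 ≡ 3 (mod 7).
Since F(a, b, c) ≡ 3 ≠ 0 (mod 7), P does NOT lie on the curve.


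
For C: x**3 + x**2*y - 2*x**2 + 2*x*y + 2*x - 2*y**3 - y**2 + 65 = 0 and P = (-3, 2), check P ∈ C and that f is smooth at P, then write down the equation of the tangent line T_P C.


Tangent line at P: 33*x - 25*y + 149 = 0.

Step 1: f(-3, 2) = 0, so P lies on C.
Step 2: partial derivatives
  f_x(x, y) = 3*x**2 + 2*x*y - 4*x + 2*y + 2, f_y(x, y) = x**2 + 2*x - 6*y**2 - 2*y.
  f_x(P) = 33, f_y(P) = -25 (gradient nonzero, so P is smooth).
Step 3: tangent line at P: 33·(x − -3) + -25·(y − 2) = 0.
Expanding: 33*x - 25*y + 149 = 0.


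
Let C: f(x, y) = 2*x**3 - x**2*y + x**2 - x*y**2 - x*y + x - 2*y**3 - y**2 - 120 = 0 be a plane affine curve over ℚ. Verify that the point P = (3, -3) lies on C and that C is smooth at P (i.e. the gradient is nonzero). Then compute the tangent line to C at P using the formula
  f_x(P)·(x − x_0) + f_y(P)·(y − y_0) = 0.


Tangent line at P: 73*x - 42*y - 345 = 0.

Step 1: f(3, -3) = 0, so P lies on C.
Step 2: partial derivatives
  f_x(x, y) = 6*x**2 - 2*x*y + 2*x - y**2 - y + 1, f_y(x, y) = -x**2 - 2*x*y - x - 6*y**2 - 2*y.
  f_x(P) = 73, f_y(P) = -42 (gradient nonzero, so P is smooth).
Step 3: tangent line at P: 73·(x − 3) + -42·(y − -3) = 0.
Expanding: 73*x - 42*y - 345 = 0.


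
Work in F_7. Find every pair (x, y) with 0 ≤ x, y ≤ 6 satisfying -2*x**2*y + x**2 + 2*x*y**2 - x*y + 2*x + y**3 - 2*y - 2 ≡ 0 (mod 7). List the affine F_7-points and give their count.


Affine F_7-points: {(1, 2), (1, 4), (1, 6), (2, 6), (4, 1), (4, 2), (4, 3), (5, 3), (6, 1)}; count = 9.

For each of the 49 pairs (x, y) ∈ F_7², evaluate f(x, y) mod 7. Record the zeros.
  x = 0: [0↦5, 1↦4, 2↦2, 3↦5, 4↦5, 5↦1, 6↦6]  zeros at y ∈ ∅
  x = 1: [0↦1, 1↦6, 2↦0, 3↦3, 4↦0, 5↦4, 6↦0]  zeros at y ∈ {2, 4, 6}
  x = 2: [0↦6, 1↦6, 2↦6, 3↦5, 4↦2, 5↦3, 6↦0]  zeros at y ∈ {6}
  x = 3: [0↦6, 1↦4, 2↦6, 3↦4, 4↦4, 5↦5, 6↦6]  zeros at y ∈ ∅
  x = 4: [0↦1, 1↦0, 2↦0, 3↦0, 4↦6, 5↦3, 6↦4]  zeros at y ∈ {1, 2, 3}
  x = 5: [0↦5, 1↦1, 2↦2, 3↦0, 4↦1, 5↦4, 6↦1]  zeros at y ∈ {3}
  x = 6: [0↦4, 1↦0, 2↦5, 3↦4, 4↦3, 5↦1, 6↦4]  zeros at y ∈ {1}
Collecting zeros: affine points = {(1, 2), (1, 4), (1, 6), (2, 6), (4, 1), (4, 2), (4, 3), (5, 3), (6, 1)}.
Total count |C(F_7)_aff| = 9.


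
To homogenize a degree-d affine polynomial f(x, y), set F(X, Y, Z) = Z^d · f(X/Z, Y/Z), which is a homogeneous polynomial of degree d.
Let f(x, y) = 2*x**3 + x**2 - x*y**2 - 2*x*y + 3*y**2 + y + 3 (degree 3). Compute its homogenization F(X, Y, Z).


F(X, Y, Z) = 2*X**3 + X**2*Z - X*Y**2 - 2*X*Y*Z + 3*Y**2*Z + Y*Z**2 + 3*Z**3

deg(f) = 3.
Substitute x = X/Z, y = Y/Z into f, then multiply by Z^3.
  monomial 2·x^3·y^0 ↦ 2·X^3·Y^0·Z^0.
  monomial 1·x^2·y^0 ↦ 1·X^2·Y^0·Z^1.
  monomial -1·x^1·y^2 ↦ -1·X^1·Y^2·Z^0.
  monomial -2·x^1·y^1 ↦ -2·X^1·Y^1·Z^1.
  monomial 3·x^0·y^2 ↦ 3·X^0·Y^2·Z^1.
  monomial 1·x^0·y^1 ↦ 1·X^0·Y^1·Z^2.
  monomial 3·x^0·y^0 ↦ 3·X^0·Y^0·Z^3.
Collecting: F(X, Y, Z) = 2*X**3 + X**2*Z - X*Y**2 - 2*X*Y*Z + 3*Y**2*Z + Y*Z**2 + 3*Z**3.


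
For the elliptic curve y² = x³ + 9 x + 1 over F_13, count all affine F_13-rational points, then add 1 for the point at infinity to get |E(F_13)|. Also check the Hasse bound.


Affine points = {(0, 1), (0, 12), (2, 1), (2, 12), (3, 4), (3, 9), (4, 6), (4, 7), (7, 2), (7, 11), (8, 0), (10, 5), (10, 8), (11, 1), (11, 12), (12, 2), (12, 11)}; affine count = 17; |E(F_13)| = 18.

Discriminant check: Δ ∝ 4a³ + 27b² = 4·9³ + 27·1² = 4·729 + 27·1 ≡ 5 (mod 13). Nonzero ⇒ E is nonsingular.
For each x ∈ F_13, compute rhs = x³ + 9·x + 1 mod 13, then count y ∈ F_13 with y² ≡ rhs.
  x = 0: rhs = 1, matching y values: 1, 12 (2 points).
  x = 1: rhs = 11, matching y values: none (0 points).
  x = 2: rhs = 1, matching y values: 1, 12 (2 points).
  x = 3: rhs = 3, matching y values: 4, 9 (2 points).
  x = 4: rhs = 10, matching y values: 6, 7 (2 points).
  x = 5: rhs = 2, matching y values: none (0 points).
  x = 6: rhs = 11, matching y values: none (0 points).
  x = 7: rhs = 4, matching y values: 2, 11 (2 points).
  x = 8: rhs = 0, matching y values: 0 (1 points).
  x = 9: rhs = 5, matching y values: none (0 points).
  x = 10: rhs = 12, matching y values: 5, 8 (2 points).
  x = 11: rhs = 1, matching y values: 1, 12 (2 points).
  x = 12: rhs = 4, matching y values: 2, 11 (2 points).
Total affine count: 17.
Full point count |E(F_13)| = 17 + 1 = 18.
Hasse bound: |18 − (13+1)| = |4| = 4 ≤ 2√13 ≈ 7.2111 ✓.


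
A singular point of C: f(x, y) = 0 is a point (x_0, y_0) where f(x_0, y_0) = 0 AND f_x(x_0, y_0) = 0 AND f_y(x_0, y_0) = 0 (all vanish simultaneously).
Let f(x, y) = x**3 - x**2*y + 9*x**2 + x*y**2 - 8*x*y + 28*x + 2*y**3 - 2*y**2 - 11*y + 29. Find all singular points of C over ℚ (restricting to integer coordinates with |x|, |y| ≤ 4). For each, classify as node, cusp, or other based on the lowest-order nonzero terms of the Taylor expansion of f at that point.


Singular points: {(-3, 1)}; classification: node.

Compute partial derivatives:
  f_x = 3*x**2 - 2*x*y + 18*x + y**2 - 8*y + 28.
  f_y = -x**2 + 2*x*y - 8*x + 6*y**2 - 4*y - 11.
Scan x_0 ∈ {−4, ..., 4}. For each x_0, f_y(x_0, y) is a polynomial in y; find its integer roots y ∈ {−4, ..., 4}, then test f_x and f at those candidates.
  x = -4: f_y(-4, y) = 6*y**2 - 12*y + 5; no integer root y with |y| ≤ 4.
  x = -3: f_y(-3, y) = 6*y**2 - 10*y + 4; vanishes at y ∈ {1}. (-3, 1): f_x = 0, f = 0 — SINGULAR.
  x = -2: f_y(-2, y) = 6*y**2 - 8*y + 1; no integer root y with |y| ≤ 4.
  x = -1: f_y(-1, y) = 6*y**2 - 6*y - 4; no integer root y with |y| ≤ 4.
  x = 0: f_y(0, y) = 6*y**2 - 4*y - 11; no integer root y with |y| ≤ 4.
  x = 1: f_y(1, y) = 6*y**2 - 2*y - 20; vanishes at y ∈ {2}. (1, 2): f_x = 33 ≠ 0.
  x = 2: f_y(2, y) = 6*y**2 - 31; no integer root y with |y| ≤ 4.
  x = 3: f_y(3, y) = 6*y**2 + 2*y - 44; no integer root y with |y| ≤ 4.
  x = 4: f_y(4, y) = 6*y**2 + 4*y - 59; no integer root y with |y| ≤ 4.
Only singular point on the grid: (-3, 1).
Classify: substitute x = -3 + u, y = 1 + v and expand: f = u**3 - u**2*v - u**2 + u*v**2 + 2*v**3 + v**2.
No constant or linear terms (consistent with a singular point). Quadratic part: -u**2 + v**2. Cubic part: u**3 - u**2*v + u*v**2 + 2*v**3.
The quadratic part v**2 - u**2 = (v − u)(v + u) splits into two distinct linear factors, so there are two distinct tangent lines y − 1 = ±(x − -3) — this is a node (ordinary double point).
Classification: node.


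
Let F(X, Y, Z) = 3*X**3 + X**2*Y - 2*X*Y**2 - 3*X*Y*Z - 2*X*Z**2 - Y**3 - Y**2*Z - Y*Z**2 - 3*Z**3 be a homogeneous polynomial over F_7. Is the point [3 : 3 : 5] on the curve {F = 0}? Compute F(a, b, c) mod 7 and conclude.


F(3,3,5) ≡ 3 (mod 7); P is NOT on the curve.

Evaluate F(3, 3, 5) term-by-term (mod 7).
  3*X**3 ↦ 3·27·1·1 = 81
  X**2*Y ↦ 1·9·3·1 = 27
  -2*X*Y**2 ↦ -2·3·9·1 = -54
  -3*X*Y*Z ↦ -3·3·3·5 = -135
  -2*X*Z**2 ↦ -2·3·1·25 = -150
  -Y**3 ↦ -1·1·27·1 = -27
  -Y**2*Z ↦ -1·1·9·5 = -45
  -Y*Z**2 ↦ -1·1·3·25 = -75
  -3*Z**3 ↦ -3·1·1·125 = -375
Sum: F(3, 3, 5) = (81) + (27) + (-54) + (-135) + (-150) + (-27) + (-45) + (-75) + (-375) = -753.
Reducing mod 7: -753 ≡ 3 (mod 7).
Since F(a, b, c) ≡ 3 ≠ 0 (mod 7), P does NOT lie on the curve.


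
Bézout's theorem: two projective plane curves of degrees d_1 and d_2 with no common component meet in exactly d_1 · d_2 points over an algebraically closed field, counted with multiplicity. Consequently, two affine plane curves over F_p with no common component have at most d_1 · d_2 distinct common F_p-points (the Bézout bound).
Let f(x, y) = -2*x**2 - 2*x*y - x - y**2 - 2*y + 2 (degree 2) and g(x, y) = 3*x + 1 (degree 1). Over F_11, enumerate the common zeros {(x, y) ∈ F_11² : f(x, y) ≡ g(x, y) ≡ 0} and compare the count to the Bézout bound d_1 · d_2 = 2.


Common zeros: {(7, 7), (7, 10)}; count = 2; Bézout bound = 2.

deg(f) = 2, deg(g) = 1, so Bézout bound = 2.
Scan x ∈ F_11. For each x, list the y ∈ F_11 with f(x, y) ≡ 0 and those with g(x, y) ≡ 0 (mod 11); the common zeros in that column are the intersection.
  x = 0: f ≡ 0 at y ∈ {4, 5}; g ≡ 0 at y ∈ ∅; common: ∅.
  x = 1: f ≡ 0 at y ∈ {3, 4}; g ≡ 0 at y ∈ ∅; common: ∅.
  x = 2: f ≡ 0 at y ∈ {7, 9}; g ≡ 0 at y ∈ ∅; common: ∅.
  x = 3: f ≡ 0 at y ∈ ∅; g ≡ 0 at y ∈ ∅; common: ∅.
  x = 4: f ≡ 0 at y ∈ ∅; g ≡ 0 at y ∈ ∅; common: ∅.
  x = 5: f ≡ 0 at y ∈ {1, 9}; g ≡ 0 at y ∈ ∅; common: ∅.
  x = 6: f ≡ 0 at y ∈ ∅; g ≡ 0 at y ∈ ∅; common: ∅.
  x = 7: f ≡ 0 at y ∈ {7, 10}; g ≡ 0 at y ∈ {0, 1, 2, 3, 4, 5, 6, 7, 8, 9, 10}; common: {7, 10}.
  x = 8: f ≡ 0 at y ∈ ∅; g ≡ 0 at y ∈ ∅; common: ∅.
  x = 9: f ≡ 0 at y ∈ ∅; g ≡ 0 at y ∈ ∅; common: ∅.
  x = 10: f ≡ 0 at y ∈ {1, 10}; g ≡ 0 at y ∈ ∅; common: ∅.
Collecting: common zeros = {(7, 7), (7, 10)}, so the count is 2.
Comparison with the Bézout bound: 2 ≤ 2 = deg(f)·deg(g), as expected for curves with no common component (the bound is attained).


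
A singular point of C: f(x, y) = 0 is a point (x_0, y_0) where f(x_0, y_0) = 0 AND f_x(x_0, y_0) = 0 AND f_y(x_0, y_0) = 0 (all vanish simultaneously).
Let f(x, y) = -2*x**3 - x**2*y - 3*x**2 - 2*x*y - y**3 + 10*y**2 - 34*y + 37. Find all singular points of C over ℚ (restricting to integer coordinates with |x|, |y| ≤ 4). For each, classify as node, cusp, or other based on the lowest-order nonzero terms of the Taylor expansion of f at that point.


Singular points: {(-1, 3)}; classification: cusp.

Compute partial derivatives:
  f_x = -6*x**2 - 2*x*y - 6*x - 2*y.
  f_y = -x**2 - 2*x - 3*y**2 + 20*y - 34.
Scan x_0 ∈ {−4, ..., 4}. For each x_0, f_y(x_0, y) is a polynomial in y; find its integer roots y ∈ {−4, ..., 4}, then test f_x and f at those candidates.
  x = -4: f_y(-4, y) = -3*y**2 + 20*y - 42; no integer root y with |y| ≤ 4.
  x = -3: f_y(-3, y) = -3*y**2 + 20*y - 37; no integer root y with |y| ≤ 4.
  x = -2: f_y(-2, y) = -3*y**2 + 20*y - 34; no integer root y with |y| ≤ 4.
  x = -1: f_y(-1, y) = -3*y**2 + 20*y - 33; vanishes at y ∈ {3}. (-1, 3): f_x = 0, f = 0 — SINGULAR.
  x = 0: f_y(0, y) = -3*y**2 + 20*y - 34; no integer root y with |y| ≤ 4.
  x = 1: f_y(1, y) = -3*y**2 + 20*y - 37; no integer root y with |y| ≤ 4.
  x = 2: f_y(2, y) = -3*y**2 + 20*y - 42; no integer root y with |y| ≤ 4.
  x = 3: f_y(3, y) = -3*y**2 + 20*y - 49; no integer root y with |y| ≤ 4.
  x = 4: f_y(4, y) = -3*y**2 + 20*y - 58; no integer root y with |y| ≤ 4.
Only singular point on the grid: (-1, 3).
Classify: substitute x = -1 + u, y = 3 + v and expand: f = -2*u**3 - u**2*v - v**3 + v**2.
No constant or linear terms (consistent with a singular point). Quadratic part: v**2. Cubic part: -2*u**3 - u**2*v - v**3.
The quadratic part v**2 is a perfect square, so there is a single (double) tangent line v = 0, i.e. y = 3. Restricting the cubic part to that line (v = 0) leaves -2*u**3 ≠ 0, so f is not divisible by v and the branch is v² ≈ 2*u**3 to lowest order — this is a cusp.
Classification: cusp.


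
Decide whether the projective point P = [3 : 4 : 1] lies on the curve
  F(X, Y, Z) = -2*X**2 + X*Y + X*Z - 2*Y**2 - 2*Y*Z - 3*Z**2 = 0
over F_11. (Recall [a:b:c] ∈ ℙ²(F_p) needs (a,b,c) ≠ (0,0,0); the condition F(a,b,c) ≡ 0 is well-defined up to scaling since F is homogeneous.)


F(3,4,1) ≡ 9 (mod 11); P is NOT on the curve.

Evaluate F(3, 4, 1) term-by-term (mod 11).
  -2*X**2 ↦ -2·9·1·1 = -18
  X*Y ↦ 1·3·4·1 = 12
  X*Z ↦ 1·3·1·1 = 3
  -2*Y**2 ↦ -2·1·16·1 = -32
  -2*Y*Z ↦ -2·1·4·1 = -8
  -3*Z**2 ↦ -3·1·1·1 = -3
Sum: F(3, 4, 1) = (-18) + (12) + (3) + (-32) + (-8) + (-3) = -46.
Reducing mod 11: -46 ≡ 9 (mod 11).
Since F(a, b, c) ≡ 9 ≠ 0 (mod 11), P does NOT lie on the curve.


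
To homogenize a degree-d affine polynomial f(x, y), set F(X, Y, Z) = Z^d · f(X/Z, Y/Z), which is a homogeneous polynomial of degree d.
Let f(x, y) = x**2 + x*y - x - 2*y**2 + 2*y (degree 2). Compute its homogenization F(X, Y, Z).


F(X, Y, Z) = X**2 + X*Y - X*Z - 2*Y**2 + 2*Y*Z

deg(f) = 2.
Substitute x = X/Z, y = Y/Z into f, then multiply by Z^2.
  monomial 1·x^2·y^0 ↦ 1·X^2·Y^0·Z^0.
  monomial 1·x^1·y^1 ↦ 1·X^1·Y^1·Z^0.
  monomial -1·x^1·y^0 ↦ -1·X^1·Y^0·Z^1.
  monomial -2·x^0·y^2 ↦ -2·X^0·Y^2·Z^0.
  monomial 2·x^0·y^1 ↦ 2·X^0·Y^1·Z^1.
Collecting: F(X, Y, Z) = X**2 + X*Y - X*Z - 2*Y**2 + 2*Y*Z.


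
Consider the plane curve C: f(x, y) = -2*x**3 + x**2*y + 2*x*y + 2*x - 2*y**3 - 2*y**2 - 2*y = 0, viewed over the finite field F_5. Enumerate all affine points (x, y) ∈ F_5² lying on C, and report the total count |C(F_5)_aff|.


Affine F_5-points: {(0, 0), (1, 0), (2, 1), (4, 0), (4, 2)}; count = 5.

For each of the 25 pairs (x, y) ∈ F_5², evaluate f(x, y) mod 5. Record the zeros.
  x = 0: [0↦0, 1↦4, 2↦2, 3↦2, 4↦2]  zeros at y ∈ {0}
  x = 1: [0↦0, 1↦2, 2↦3, 3↦1, 4↦4]  zeros at y ∈ {0}
  x = 2: [0↦3, 1↦0, 2↦1, 3↦4, 4↦2]  zeros at y ∈ {1}
  x = 3: [0↦2, 1↦1, 2↦4, 3↦4, 4↦4]  zeros at y ∈ ∅
  x = 4: [0↦0, 1↦3, 2↦0, 3↦4, 4↦3]  zeros at y ∈ {0, 2}
Collecting zeros: affine points = {(0, 0), (1, 0), (2, 1), (4, 0), (4, 2)}.
Total count |C(F_5)_aff| = 5.


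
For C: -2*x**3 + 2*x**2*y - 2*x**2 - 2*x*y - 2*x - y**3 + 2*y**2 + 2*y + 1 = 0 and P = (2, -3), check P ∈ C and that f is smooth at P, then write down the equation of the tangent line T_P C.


Tangent line at P: -52*x - 33*y + 5 = 0.

Step 1: f(2, -3) = 0, so P lies on C.
Step 2: partial derivatives
  f_x(x, y) = -6*x**2 + 4*x*y - 4*x - 2*y - 2, f_y(x, y) = 2*x**2 - 2*x - 3*y**2 + 4*y + 2.
  f_x(P) = -52, f_y(P) = -33 (gradient nonzero, so P is smooth).
Step 3: tangent line at P: -52·(x − 2) + -33·(y − -3) = 0.
Expanding: -52*x - 33*y + 5 = 0.


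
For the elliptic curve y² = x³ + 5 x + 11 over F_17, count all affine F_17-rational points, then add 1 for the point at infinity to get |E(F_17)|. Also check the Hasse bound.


Affine points = {(1, 0), (3, 6), (3, 11), (5, 5), (5, 12), (6, 6), (6, 11), (7, 7), (7, 10), (8, 6), (8, 11)}; affine count = 11; |E(F_17)| = 12.

Discriminant check: Δ ∝ 4a³ + 27b² = 4·5³ + 27·11² = 4·125 + 27·121 ≡ 10 (mod 17). Nonzero ⇒ E is nonsingular.
For each x ∈ F_17, compute rhs = x³ + 5·x + 11 mod 17, then count y ∈ F_17 with y² ≡ rhs.
  x = 0: rhs = 11, matching y values: none (0 points).
  x = 1: rhs = 0, matching y values: 0 (1 points).
  x = 2: rhs = 12, matching y values: none (0 points).
  x = 3: rhs = 2, matching y values: 6, 11 (2 points).
  x = 4: rhs = 10, matching y values: none (0 points).
  x = 5: rhs = 8, matching y values: 5, 12 (2 points).
  x = 6: rhs = 2, matching y values: 6, 11 (2 points).
  x = 7: rhs = 15, matching y values: 7, 10 (2 points).
  x = 8: rhs = 2, matching y values: 6, 11 (2 points).
  x = 9: rhs = 3, matching y values: none (0 points).
  x = 10: rhs = 7, matching y values: none (0 points).
  x = 11: rhs = 3, matching y values: none (0 points).
  x = 12: rhs = 14, matching y values: none (0 points).
  x = 13: rhs = 12, matching y values: none (0 points).
  x = 14: rhs = 3, matching y values: none (0 points).
  x = 15: rhs = 10, matching y values: none (0 points).
  x = 16: rhs = 5, matching y values: none (0 points).
Total affine count: 11.
Full point count |E(F_17)| = 11 + 1 = 12.
Hasse bound: |12 − (17+1)| = |-6| = 6 ≤ 2√17 ≈ 8.2462 ✓.


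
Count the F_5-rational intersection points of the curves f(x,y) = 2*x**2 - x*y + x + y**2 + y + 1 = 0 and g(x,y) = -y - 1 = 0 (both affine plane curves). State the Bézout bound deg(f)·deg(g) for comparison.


Common zeros: {(1, 4), (3, 4)}; count = 2; Bézout bound = 2.

deg(f) = 2, deg(g) = 1, so Bézout bound = 2.
Scan x ∈ F_5. For each x, list the y ∈ F_5 with f(x, y) ≡ 0 and those with g(x, y) ≡ 0 (mod 5); the common zeros in that column are the intersection.
  x = 0: f ≡ 0 at y ∈ ∅; g ≡ 0 at y ∈ {4}; common: ∅.
  x = 1: f ≡ 0 at y ∈ {1, 4}; g ≡ 0 at y ∈ {4}; common: {4}.
  x = 2: f ≡ 0 at y ∈ ∅; g ≡ 0 at y ∈ {4}; common: ∅.
  x = 3: f ≡ 0 at y ∈ {3, 4}; g ≡ 0 at y ∈ {4}; common: {4}.
  x = 4: f ≡ 0 at y ∈ {1, 2}; g ≡ 0 at y ∈ {4}; common: ∅.
Collecting: common zeros = {(1, 4), (3, 4)}, so the count is 2.
Comparison with the Bézout bound: 2 ≤ 2 = deg(f)·deg(g), as expected for curves with no common component (the bound is attained).


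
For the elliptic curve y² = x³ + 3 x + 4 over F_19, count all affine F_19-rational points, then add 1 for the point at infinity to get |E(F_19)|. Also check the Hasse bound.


Affine points = {(0, 2), (0, 17), (4, 2), (4, 17), (5, 7), (5, 12), (7, 8), (7, 11), (9, 0), (11, 0), (12, 1), (12, 18), (13, 6), (13, 13), (14, 4), (14, 15), (15, 2), (15, 17), (16, 5), (16, 14), (17, 3), (17, 16), (18, 0)}; affine count = 23; |E(F_19)| = 24.

Discriminant check: Δ ∝ 4a³ + 27b² = 4·3³ + 27·4² = 4·27 + 27·16 ≡ 8 (mod 19). Nonzero ⇒ E is nonsingular.
For each x ∈ F_19, compute rhs = x³ + 3·x + 4 mod 19, then count y ∈ F_19 with y² ≡ rhs.
  x = 0: rhs = 4, matching y values: 2, 17 (2 points).
  x = 1: rhs = 8, matching y values: none (0 points).
  x = 2: rhs = 18, matching y values: none (0 points).
  x = 3: rhs = 2, matching y values: none (0 points).
  x = 4: rhs = 4, matching y values: 2, 17 (2 points).
  x = 5: rhs = 11, matching y values: 7, 12 (2 points).
  x = 6: rhs = 10, matching y values: none (0 points).
  x = 7: rhs = 7, matching y values: 8, 11 (2 points).
  x = 8: rhs = 8, matching y values: none (0 points).
  x = 9: rhs = 0, matching y values: 0 (1 points).
  x = 10: rhs = 8, matching y values: none (0 points).
  x = 11: rhs = 0, matching y values: 0 (1 points).
  x = 12: rhs = 1, matching y values: 1, 18 (2 points).
  x = 13: rhs = 17, matching y values: 6, 13 (2 points).
  x = 14: rhs = 16, matching y values: 4, 15 (2 points).
  x = 15: rhs = 4, matching y values: 2, 17 (2 points).
  x = 16: rhs = 6, matching y values: 5, 14 (2 points).
  x = 17: rhs = 9, matching y values: 3, 16 (2 points).
  x = 18: rhs = 0, matching y values: 0 (1 points).
Total affine count: 23.
Full point count |E(F_19)| = 23 + 1 = 24.
Hasse bound: |24 − (19+1)| = |4| = 4 ≤ 2√19 ≈ 8.7178 ✓.
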